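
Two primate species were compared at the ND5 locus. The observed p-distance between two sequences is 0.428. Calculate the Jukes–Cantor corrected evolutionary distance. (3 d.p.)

0.634

d = −(3/4) ln(1 − 4p/3) = −0.75 ln(1 − 0.570667) = −0.75 ln(0.429333)
  = −0.75 × (-0.845522) = 0.634142 substitutions/site.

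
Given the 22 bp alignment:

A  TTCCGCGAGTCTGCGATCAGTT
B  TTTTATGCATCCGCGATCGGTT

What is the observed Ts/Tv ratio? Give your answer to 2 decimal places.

7.00

Transitions are A↔G and C↔T; transversions are all other mismatches.
Transitions: 7. Transversions: 1.
R = 7/1 = 7.00.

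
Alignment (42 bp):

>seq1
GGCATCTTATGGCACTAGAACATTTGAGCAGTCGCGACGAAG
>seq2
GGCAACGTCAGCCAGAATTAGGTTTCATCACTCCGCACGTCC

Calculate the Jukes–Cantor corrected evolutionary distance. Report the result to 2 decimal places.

0.76

The sequences differ at 20 of 42 sites, so p = 20/42 ≈ 0.47619.
d = −(3/4) ln(1 − 4p/3) = −0.75 ln(1 − 0.63492) = −0.75 ln(0.36508)
  = −0.75 × (-1.007639) = 0.755729 substitutions/site.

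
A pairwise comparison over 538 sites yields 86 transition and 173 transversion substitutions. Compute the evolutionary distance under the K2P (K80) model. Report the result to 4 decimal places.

0.7702

P = 86/538 ≈ 0.159851 and Q = 173/538 ≈ 0.321561.
Under the Kimura two-parameter model, d = −½ ln(1 − 2P − Q) − ¼ ln(1 − 2Q).
1 − 2P − Q = 0.358737, giving −½ ln(0.358737) = 0.512583.
1 − 2Q = 0.356878, giving −¼ ln(0.356878) = 0.257590.
d = 0.512583 + 0.257590 = 0.770173.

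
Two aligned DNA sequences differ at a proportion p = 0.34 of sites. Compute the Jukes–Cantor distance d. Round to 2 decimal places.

0.45

d = −(3/4) ln(1 − 4p/3) = −0.75 ln(1 − 0.453333) = −0.75 ln(0.546667)
  = −0.75 × (-0.603915) = 0.452936 substitutions/site.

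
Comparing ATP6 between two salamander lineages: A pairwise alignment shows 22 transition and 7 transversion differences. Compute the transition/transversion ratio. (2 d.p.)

R = 22/7 = 3.142857… ≈ 3.14 (to 2 d.p.).

3.14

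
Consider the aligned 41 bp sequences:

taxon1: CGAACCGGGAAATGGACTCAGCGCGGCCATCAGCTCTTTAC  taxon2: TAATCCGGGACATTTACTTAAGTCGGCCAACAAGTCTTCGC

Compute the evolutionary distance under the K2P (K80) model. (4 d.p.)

Of 41 sites, 7 differences are transitions and 8 are transversions, so P = 7/41 ≈ 0.170732 and Q = 8/41 ≈ 0.195122.
Under the Kimura two-parameter model, d = −½ ln(1 − 2P − Q) − ¼ ln(1 − 2Q).
1 − 2P − Q = 0.463414, giving −½ ln(0.463414) = 0.384567.
1 − 2Q = 0.609756, giving −¼ ln(0.609756) = 0.123674.
d = 0.384567 + 0.123674 = 0.508241.

0.5082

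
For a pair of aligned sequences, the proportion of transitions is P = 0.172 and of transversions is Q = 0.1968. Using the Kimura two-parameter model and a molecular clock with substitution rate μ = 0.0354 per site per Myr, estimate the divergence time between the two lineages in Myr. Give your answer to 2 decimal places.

Under the Kimura two-parameter model, d = −½ ln(1 − 2P − Q) − ¼ ln(1 − 2Q).
1 − 2P − Q = 0.4592, giving −½ ln(0.4592) = 0.389135.
1 − 2Q = 0.6064, giving −¼ ln(0.6064) = 0.125054.
d = 0.389135 + 0.125054 = 0.514189.
Under a molecular clock d = 2μt, so t = d/(2μ) = 0.514189 / (2 × 0.0354) = 7.26 Myr.

7.26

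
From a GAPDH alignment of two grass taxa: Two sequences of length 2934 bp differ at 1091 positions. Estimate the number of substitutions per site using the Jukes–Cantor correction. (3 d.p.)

p = 1091/2934 ≈ 0.371847.
d = −(3/4) ln(1 − 4p/3) = −0.75 ln(1 − 0.495796) = −0.75 ln(0.504204)
  = −0.75 × (-0.684774) = 0.513581 substitutions/site.

0.514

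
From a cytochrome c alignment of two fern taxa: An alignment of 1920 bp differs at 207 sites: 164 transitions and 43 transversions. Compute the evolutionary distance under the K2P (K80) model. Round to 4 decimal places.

0.1188

P = 164/1920 ≈ 0.085417 and Q = 43/1920 ≈ 0.022396.
Under the Kimura two-parameter model, d = −½ ln(1 − 2P − Q) − ¼ ln(1 − 2Q).
1 − 2P − Q = 0.80677, giving −½ ln(0.80677) = 0.107358.
1 − 2Q = 0.955208, giving −¼ ln(0.955208) = 0.011457.
d = 0.107358 + 0.011457 = 0.118815.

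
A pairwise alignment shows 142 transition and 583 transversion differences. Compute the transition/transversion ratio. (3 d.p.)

R = 142/583 = 0.243567… ≈ 0.244 (to 3 d.p.).

0.244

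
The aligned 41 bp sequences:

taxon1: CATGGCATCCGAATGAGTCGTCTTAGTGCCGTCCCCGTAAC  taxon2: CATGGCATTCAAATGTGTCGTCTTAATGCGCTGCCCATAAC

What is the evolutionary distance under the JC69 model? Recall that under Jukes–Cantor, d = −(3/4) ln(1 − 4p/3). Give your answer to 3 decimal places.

0.226

The sequences differ at 8 of 41 sites (9, 11, 16, 26, 30, 31, 33, 37), so p = 8/41 ≈ 0.195122.
d = −(3/4) ln(1 − 4p/3) = −0.75 ln(1 − 0.260163) = −0.75 ln(0.739837)
  = −0.75 × (-0.301325) = 0.225994 substitutions/site.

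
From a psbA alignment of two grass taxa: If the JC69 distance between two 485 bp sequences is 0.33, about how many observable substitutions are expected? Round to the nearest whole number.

Invert JC69: p = (3/4)(1 − e^(−4d/3)) = 0.75 × (1 − e^(-0.44)) = 0.75 × (1 − 0.644036) = 0.266973.
Expected differing sites = pL ≈ 0.266973 × 485 = 129.481905 ≈ 129.

129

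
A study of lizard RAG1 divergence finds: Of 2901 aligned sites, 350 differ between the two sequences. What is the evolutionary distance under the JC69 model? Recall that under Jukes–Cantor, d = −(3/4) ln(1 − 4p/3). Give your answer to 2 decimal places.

p = 350/2901 ≈ 0.120648.
d = −(3/4) ln(1 − 4p/3) = −0.75 ln(1 − 0.160864) = −0.75 ln(0.839136)
  = −0.75 × (-0.175382) = 0.131537 substitutions/site.

0.13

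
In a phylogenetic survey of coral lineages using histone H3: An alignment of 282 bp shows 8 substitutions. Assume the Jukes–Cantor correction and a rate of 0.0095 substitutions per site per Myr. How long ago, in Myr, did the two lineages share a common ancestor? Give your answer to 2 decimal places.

p = 8/282 ≈ 0.028369.
d = −(3/4) ln(1 − 4p/3) = −0.75 ln(1 − 0.037825) = −0.75 ln(0.962175)
  = −0.75 × (-0.038559) = 0.028919 substitutions/site.
Under a molecular clock d = 2μt, so t = d/(2μ) = 0.028919 / (2 × 0.0095) = 1.52 Myr.

1.52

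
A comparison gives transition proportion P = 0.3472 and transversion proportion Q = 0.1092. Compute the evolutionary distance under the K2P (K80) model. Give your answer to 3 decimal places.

0.875

Under the Kimura two-parameter model, d = −½ ln(1 − 2P − Q) − ¼ ln(1 − 2Q).
1 − 2P − Q = 0.1964, giving −½ ln(0.1964) = 0.813801.
1 − 2Q = 0.7816, giving −¼ ln(0.7816) = 0.061603.
d = 0.813801 + 0.061603 = 0.875404.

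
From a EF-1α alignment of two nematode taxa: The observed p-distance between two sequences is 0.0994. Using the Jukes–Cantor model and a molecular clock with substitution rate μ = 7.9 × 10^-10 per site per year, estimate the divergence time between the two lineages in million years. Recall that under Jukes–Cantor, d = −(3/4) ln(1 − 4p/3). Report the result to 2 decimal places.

d = −(3/4) ln(1 − 4p/3) = −0.75 ln(1 − 0.132533) = −0.75 ln(0.867467)
  = −0.75 × (-0.142178) = 0.106634 substitutions/site.
Under a molecular clock d = 2μt, so t = d/(2μ) = 0.106634 / (2 × 7.9 × 10^-10) = 67.49 million years.

67.49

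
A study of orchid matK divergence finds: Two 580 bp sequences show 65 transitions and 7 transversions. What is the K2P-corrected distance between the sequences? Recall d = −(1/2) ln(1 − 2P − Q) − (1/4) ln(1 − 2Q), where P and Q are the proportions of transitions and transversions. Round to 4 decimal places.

0.1408

P = 65/580 ≈ 0.112069 and Q = 7/580 ≈ 0.012069.
Under the Kimura two-parameter model, d = −½ ln(1 − 2P − Q) − ¼ ln(1 − 2Q).
1 − 2P − Q = 0.763793, giving −½ ln(0.763793) = 0.134729.
1 − 2Q = 0.975862, giving −¼ ln(0.975862) = 0.006109.
d = 0.134729 + 0.006109 = 0.140838.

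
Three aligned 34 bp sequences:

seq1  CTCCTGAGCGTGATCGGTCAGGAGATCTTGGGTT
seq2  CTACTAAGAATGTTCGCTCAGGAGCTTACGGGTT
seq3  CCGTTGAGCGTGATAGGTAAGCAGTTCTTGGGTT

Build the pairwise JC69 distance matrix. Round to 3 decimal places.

seq1–seq2: 10/34 sites differ → p ≈ 0.294118, d = −0.75 ln(1 − 0.392157) = 0.373379 ≈ 0.373.
seq1–seq3: 7/34 sites differ → p ≈ 0.205882, d = −0.75 ln(1 − 0.274509) = 0.240680 ≈ 0.241.
seq2–seq3: 15/34 sites differ → p ≈ 0.441176, d = −0.75 ln(1 − 0.588235) = 0.665477 ≈ 0.665.

d(seq1,seq2) = 0.373, d(seq1,seq3) = 0.241, d(seq2,seq3) = 0.665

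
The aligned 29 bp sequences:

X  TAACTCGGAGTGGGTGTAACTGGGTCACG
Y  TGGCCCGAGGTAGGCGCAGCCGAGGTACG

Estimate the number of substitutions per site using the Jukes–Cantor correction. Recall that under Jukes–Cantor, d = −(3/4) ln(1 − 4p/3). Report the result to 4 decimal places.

The sequences differ at 13 of 29 sites, so p = 13/29 ≈ 0.448276.
d = −(3/4) ln(1 − 4p/3) = −0.75 ln(1 − 0.597701) = −0.75 ln(0.402299)
  = −0.75 × (-0.910560) = 0.682920 substitutions/site.

0.6829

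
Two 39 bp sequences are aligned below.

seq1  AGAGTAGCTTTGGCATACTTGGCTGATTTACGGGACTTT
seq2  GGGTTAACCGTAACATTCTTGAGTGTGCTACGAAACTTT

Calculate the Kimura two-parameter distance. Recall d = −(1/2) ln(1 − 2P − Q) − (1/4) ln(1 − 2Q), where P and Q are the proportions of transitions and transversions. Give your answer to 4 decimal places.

0.6412

Of 39 sites, 10 differences are transitions and 6 are transversions, so P = 10/39 ≈ 0.25641 and Q = 6/39 ≈ 0.153846.
Under the Kimura two-parameter model, d = −½ ln(1 − 2P − Q) − ¼ ln(1 − 2Q).
1 − 2P − Q = 0.333334, giving −½ ln(0.333334) = 0.549305.
1 − 2Q = 0.692308, giving −¼ ln(0.692308) = 0.091931.
d = 0.549305 + 0.091931 = 0.641236.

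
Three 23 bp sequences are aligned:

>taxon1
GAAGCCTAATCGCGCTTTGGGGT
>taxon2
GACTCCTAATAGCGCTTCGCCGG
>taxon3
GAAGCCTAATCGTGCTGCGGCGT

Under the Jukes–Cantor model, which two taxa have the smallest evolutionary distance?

taxon1 and taxon3

taxon1–taxon2: 7/23 differ, p = 0.304, d = 0.390.
taxon1–taxon3: 4/23 differ, p = 0.174, d = 0.198.
taxon2–taxon3: 7/23 differ, p = 0.304, d = 0.390.
The smallest distance is between taxon1 and taxon3.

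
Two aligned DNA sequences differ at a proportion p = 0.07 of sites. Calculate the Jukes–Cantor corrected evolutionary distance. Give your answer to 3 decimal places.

d = −(3/4) ln(1 − 4p/3) = −0.75 ln(1 − 0.093333) = −0.75 ln(0.906667)
  = −0.75 × (-0.097980) = 0.073485 substitutions/site.

0.073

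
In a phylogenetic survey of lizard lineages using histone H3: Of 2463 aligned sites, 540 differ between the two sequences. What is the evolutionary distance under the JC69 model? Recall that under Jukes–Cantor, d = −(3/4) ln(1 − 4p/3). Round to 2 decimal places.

p = 540/2463 ≈ 0.219245.
d = −(3/4) ln(1 − 4p/3) = −0.75 ln(1 − 0.292327) = −0.75 ln(0.707673)
  = −0.75 × (-0.345773) = 0.259330 substitutions/site.

0.26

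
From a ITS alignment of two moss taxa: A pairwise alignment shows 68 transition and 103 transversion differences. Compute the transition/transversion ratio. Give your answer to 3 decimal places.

R = 68/103 = 0.660194… ≈ 0.660 (to 3 d.p.).

0.660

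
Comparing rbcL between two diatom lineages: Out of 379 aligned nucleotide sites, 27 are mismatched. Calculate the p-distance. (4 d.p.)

0.0712

p = 27/379 = 0.071240… ≈ 0.0712 (to 4 d.p.).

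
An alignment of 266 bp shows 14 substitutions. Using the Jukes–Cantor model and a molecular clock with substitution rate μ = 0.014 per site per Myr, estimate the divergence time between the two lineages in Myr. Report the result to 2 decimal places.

p = 14/266 ≈ 0.052632.
d = −(3/4) ln(1 − 4p/3) = −0.75 ln(1 − 0.070176) = −0.75 ln(0.929824)
  = −0.75 × (-0.072760) = 0.054570 substitutions/site.
Under a molecular clock d = 2μt, so t = d/(2μ) = 0.054570 / (2 × 0.014) = 1.95 Myr.

1.95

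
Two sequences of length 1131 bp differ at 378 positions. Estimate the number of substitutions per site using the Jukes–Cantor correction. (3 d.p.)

p = 378/1131 ≈ 0.334218.
d = −(3/4) ln(1 − 4p/3) = −0.75 ln(1 − 0.445624) = −0.75 ln(0.554376)
  = −0.75 × (-0.589912) = 0.442434 substitutions/site.

0.442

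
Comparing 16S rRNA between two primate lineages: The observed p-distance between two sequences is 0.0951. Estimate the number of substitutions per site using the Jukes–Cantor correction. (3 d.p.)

d = −(3/4) ln(1 − 4p/3) = −0.75 ln(1 − 0.1268) = −0.75 ln(0.8732)
  = −0.75 × (-0.135591) = 0.101693 substitutions/site.

0.102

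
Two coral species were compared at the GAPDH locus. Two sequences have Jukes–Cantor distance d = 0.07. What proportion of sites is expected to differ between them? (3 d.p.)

0.067

p = (3/4)(1 − e^(−4d/3)) = 0.75 × (1 − e^(-0.093333)) = 0.75 × (1 − 0.910890) = 0.066833.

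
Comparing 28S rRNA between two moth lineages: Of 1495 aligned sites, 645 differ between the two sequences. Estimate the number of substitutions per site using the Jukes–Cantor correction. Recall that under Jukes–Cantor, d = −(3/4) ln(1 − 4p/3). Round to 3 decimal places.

p = 645/1495 ≈ 0.431438.
d = −(3/4) ln(1 − 4p/3) = −0.75 ln(1 − 0.575251) = −0.75 ln(0.424749)
  = −0.75 × (-0.856257) = 0.642193 substitutions/site.

0.642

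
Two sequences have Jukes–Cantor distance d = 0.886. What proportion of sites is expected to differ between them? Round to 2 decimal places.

p = (3/4)(1 − e^(−4d/3)) = 0.75 × (1 − e^(-1.181333)) = 0.75 × (1 − 0.306869) = 0.519848.

0.52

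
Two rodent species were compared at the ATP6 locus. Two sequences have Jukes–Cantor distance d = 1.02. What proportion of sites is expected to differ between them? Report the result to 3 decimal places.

p = (3/4)(1 − e^(−4d/3)) = 0.75 × (1 − e^(-1.36)) = 0.75 × (1 − 0.256661) = 0.557504.

0.558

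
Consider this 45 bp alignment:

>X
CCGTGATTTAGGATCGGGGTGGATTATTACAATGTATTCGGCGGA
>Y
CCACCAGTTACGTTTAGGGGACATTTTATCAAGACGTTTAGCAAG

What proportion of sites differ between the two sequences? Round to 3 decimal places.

The sequences differ at 23 of 45 positions.
p = 23/45 = 0.511111… ≈ 0.511 (to 3 d.p.).

0.511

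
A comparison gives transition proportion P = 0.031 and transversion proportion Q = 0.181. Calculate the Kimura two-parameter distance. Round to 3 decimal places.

Under the Kimura two-parameter model, d = −½ ln(1 − 2P − Q) − ¼ ln(1 − 2Q).
1 − 2P − Q = 0.757, giving −½ ln(0.757) = 0.139196.
1 − 2Q = 0.638, giving −¼ ln(0.638) = 0.112354.
d = 0.139196 + 0.112354 = 0.251550.

0.252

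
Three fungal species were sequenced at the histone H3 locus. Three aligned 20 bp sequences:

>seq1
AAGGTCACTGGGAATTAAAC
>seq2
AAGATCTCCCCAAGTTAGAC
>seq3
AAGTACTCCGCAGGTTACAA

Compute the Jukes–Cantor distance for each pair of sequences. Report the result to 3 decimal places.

seq1–seq2: 8/20 sites differ → p = 0.4, d = −0.75 ln(1 − 0.533333) = 0.571605 ≈ 0.572.
seq1–seq3: 10/20 sites differ → p = 0.5, d = −0.75 ln(1 − 0.666667) = 0.823960 ≈ 0.824.
seq2–seq3: 6/20 sites differ → p = 0.3, d = −0.75 ln(1 − 0.4) = 0.383119 ≈ 0.383.

d(seq1,seq2) = 0.572, d(seq1,seq3) = 0.824, d(seq2,seq3) = 0.383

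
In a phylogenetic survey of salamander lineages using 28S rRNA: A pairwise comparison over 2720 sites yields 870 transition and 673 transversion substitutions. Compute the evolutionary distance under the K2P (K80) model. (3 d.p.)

1.261

P = 870/2720 ≈ 0.319853 and Q = 673/2720 ≈ 0.247426.
Under the Kimura two-parameter model, d = −½ ln(1 − 2P − Q) − ¼ ln(1 − 2Q).
1 − 2P − Q = 0.112868, giving −½ ln(0.112868) = 1.090768.
1 − 2Q = 0.505148, giving −¼ ln(0.505148) = 0.170726.
d = 1.090768 + 0.170726 = 1.261494.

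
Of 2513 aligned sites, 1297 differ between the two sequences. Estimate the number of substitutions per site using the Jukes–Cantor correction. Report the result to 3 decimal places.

0.874

p = 1297/2513 ≈ 0.516116.
d = −(3/4) ln(1 − 4p/3) = −0.75 ln(1 − 0.688155) = −0.75 ln(0.311845)
  = −0.75 × (-1.165249) = 0.873937 substitutions/site.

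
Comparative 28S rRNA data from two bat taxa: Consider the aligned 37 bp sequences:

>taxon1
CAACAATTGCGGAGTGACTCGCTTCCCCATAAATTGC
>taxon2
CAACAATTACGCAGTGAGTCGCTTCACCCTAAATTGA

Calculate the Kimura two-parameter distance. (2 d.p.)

0.18

Of 37 sites, 1 differences are transitions and 5 are transversions, so P = 1/37 ≈ 0.027027 and Q = 5/37 ≈ 0.135135.
Under the Kimura two-parameter model, d = −½ ln(1 − 2P − Q) − ¼ ln(1 − 2Q).
1 − 2P − Q = 0.810811, giving −½ ln(0.810811) = 0.104860.
1 − 2Q = 0.72973, giving −¼ ln(0.72973) = 0.078770.
d = 0.104860 + 0.078770 = 0.183630.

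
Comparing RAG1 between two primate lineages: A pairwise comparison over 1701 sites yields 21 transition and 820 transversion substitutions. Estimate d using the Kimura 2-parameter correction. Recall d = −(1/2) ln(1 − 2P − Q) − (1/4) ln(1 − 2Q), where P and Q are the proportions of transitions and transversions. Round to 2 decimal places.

P = 21/1701 ≈ 0.012346 and Q = 820/1701 ≈ 0.482069.
Under the Kimura two-parameter model, d = −½ ln(1 − 2P − Q) − ¼ ln(1 − 2Q).
1 − 2P − Q = 0.493239, giving −½ ln(0.493239) = 0.353381.
1 − 2Q = 0.035862, giving −¼ ln(0.035862) = 0.832019.
d = 0.353381 + 0.832019 = 1.185400.

1.19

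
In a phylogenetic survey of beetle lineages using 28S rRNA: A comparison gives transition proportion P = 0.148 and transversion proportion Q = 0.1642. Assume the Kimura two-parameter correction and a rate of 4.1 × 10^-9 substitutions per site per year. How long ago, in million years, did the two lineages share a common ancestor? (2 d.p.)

49.73

Under the Kimura two-parameter model, d = −½ ln(1 − 2P − Q) − ¼ ln(1 − 2Q).
1 − 2P − Q = 0.5398, giving −½ ln(0.5398) = 0.308278.
1 − 2Q = 0.6716, giving −¼ ln(0.6716) = 0.099523.
d = 0.308278 + 0.099523 = 0.407801.
Under a molecular clock d = 2μt, so t = d/(2μ) = 0.407801 / (2 × 4.1 × 10^-9) = 49.73 million years.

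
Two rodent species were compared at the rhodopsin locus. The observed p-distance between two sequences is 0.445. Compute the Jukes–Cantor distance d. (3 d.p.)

d = −(3/4) ln(1 − 4p/3) = −0.75 ln(1 − 0.593333) = −0.75 ln(0.406667)
  = −0.75 × (-0.899761) = 0.674821 substitutions/site.

0.675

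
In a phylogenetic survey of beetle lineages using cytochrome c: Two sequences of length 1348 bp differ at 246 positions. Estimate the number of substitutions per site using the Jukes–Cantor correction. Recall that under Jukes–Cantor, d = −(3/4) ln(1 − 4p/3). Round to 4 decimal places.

p = 246/1348 ≈ 0.182493.
d = −(3/4) ln(1 − 4p/3) = −0.75 ln(1 − 0.243324) = −0.75 ln(0.756676)
  = −0.75 × (-0.278820) = 0.209115 substitutions/site.

0.2091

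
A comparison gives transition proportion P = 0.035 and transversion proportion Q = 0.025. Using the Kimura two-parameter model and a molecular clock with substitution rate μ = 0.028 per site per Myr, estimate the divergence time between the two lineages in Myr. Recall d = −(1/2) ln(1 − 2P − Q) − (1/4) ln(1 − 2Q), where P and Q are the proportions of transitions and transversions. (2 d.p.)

1.12

Under the Kimura two-parameter model, d = −½ ln(1 − 2P − Q) − ¼ ln(1 − 2Q).
1 − 2P − Q = 0.905, giving −½ ln(0.905) = 0.049910.
1 − 2Q = 0.95, giving −¼ ln(0.95) = 0.012823.
d = 0.049910 + 0.012823 = 0.062733.
Under a molecular clock d = 2μt, so t = d/(2μ) = 0.062733 / (2 × 0.028) = 1.12 Myr.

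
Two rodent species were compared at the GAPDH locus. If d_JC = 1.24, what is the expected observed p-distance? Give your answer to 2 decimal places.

p = (3/4)(1 − e^(−4d/3)) = 0.75 × (1 − e^(-1.653333)) = 0.75 × (1 − 0.191411) = 0.606442.

0.61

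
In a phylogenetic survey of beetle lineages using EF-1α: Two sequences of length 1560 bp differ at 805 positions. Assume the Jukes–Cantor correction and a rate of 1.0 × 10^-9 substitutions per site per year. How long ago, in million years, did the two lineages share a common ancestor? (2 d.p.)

436.82

p = 805/1560 ≈ 0.516026.
d = −(3/4) ln(1 − 4p/3) = −0.75 ln(1 − 0.688035) = −0.75 ln(0.311965)
  = −0.75 × (-1.164864) = 0.873648 substitutions/site.
Under a molecular clock d = 2μt, so t = d/(2μ) = 0.873648 / (2 × 1.0 × 10^-9) = 436.82 million years.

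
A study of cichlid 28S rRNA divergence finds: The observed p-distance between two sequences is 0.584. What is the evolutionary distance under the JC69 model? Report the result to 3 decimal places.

1.131

d = −(3/4) ln(1 − 4p/3) = −0.75 ln(1 − 0.778667) = −0.75 ln(0.221333)
  = −0.75 × (-1.508087) = 1.131065 substitutions/site.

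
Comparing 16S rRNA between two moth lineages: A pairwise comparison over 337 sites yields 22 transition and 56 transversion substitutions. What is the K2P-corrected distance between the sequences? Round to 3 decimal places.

0.277

P = 22/337 ≈ 0.065282 and Q = 56/337 ≈ 0.166172.
Under the Kimura two-parameter model, d = −½ ln(1 − 2P − Q) − ¼ ln(1 − 2Q).
1 − 2P − Q = 0.703264, giving −½ ln(0.703264) = 0.176011.
1 − 2Q = 0.667656, giving −¼ ln(0.667656) = 0.100996.
d = 0.176011 + 0.100996 = 0.277007.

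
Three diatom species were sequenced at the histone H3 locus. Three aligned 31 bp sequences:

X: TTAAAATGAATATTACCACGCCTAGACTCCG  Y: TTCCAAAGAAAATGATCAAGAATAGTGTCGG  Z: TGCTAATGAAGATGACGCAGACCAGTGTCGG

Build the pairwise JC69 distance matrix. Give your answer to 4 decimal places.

X–Y: 12/31 sites differ → p ≈ 0.387097, d = −0.75 ln(1 − 0.516129) = 0.544453 ≈ 0.5445.
X–Z: 13/31 sites differ → p ≈ 0.419355, d = −0.75 ln(1 − 0.55914) = 0.614271 ≈ 0.6143.
Y–Z: 9/31 sites differ → p ≈ 0.290323, d = −0.75 ln(1 − 0.387097) = 0.367161 ≈ 0.3672.

d(X,Y) = 0.5445, d(X,Z) = 0.6143, d(Y,Z) = 0.3672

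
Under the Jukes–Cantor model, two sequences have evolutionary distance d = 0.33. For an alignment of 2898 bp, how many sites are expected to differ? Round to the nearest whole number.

Invert JC69: p = (3/4)(1 − e^(−4d/3)) = 0.75 × (1 − e^(-0.44)) = 0.75 × (1 − 0.644036) = 0.266973.
Expected differing sites = pL ≈ 0.266973 × 2898 = 773.687754 ≈ 774.

774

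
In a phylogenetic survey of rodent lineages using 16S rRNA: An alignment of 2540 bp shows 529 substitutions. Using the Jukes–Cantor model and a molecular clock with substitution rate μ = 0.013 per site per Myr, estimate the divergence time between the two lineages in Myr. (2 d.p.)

9.38

p = 529/2540 ≈ 0.208268.
d = −(3/4) ln(1 − 4p/3) = −0.75 ln(1 − 0.277691) = −0.75 ln(0.722309)
  = −0.75 × (-0.325302) = 0.243977 substitutions/site.
Under a molecular clock d = 2μt, so t = d/(2μ) = 0.243977 / (2 × 0.013) = 9.38 Myr.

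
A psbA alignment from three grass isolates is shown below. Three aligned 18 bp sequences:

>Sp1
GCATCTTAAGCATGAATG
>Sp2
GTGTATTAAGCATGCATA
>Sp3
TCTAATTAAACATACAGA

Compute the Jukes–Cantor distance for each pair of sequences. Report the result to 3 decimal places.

d(Sp1,Sp2) = 0.347, d(Sp1,Sp3) = 0.824, d(Sp2,Sp3) = 0.548

Sp1–Sp2: 5/18 sites differ → p ≈ 0.277778, d = −0.75 ln(1 − 0.370371) = 0.346968 ≈ 0.347.
Sp1–Sp3: 9/18 sites differ → p = 0.5, d = −0.75 ln(1 − 0.666667) = 0.823960 ≈ 0.824.
Sp2–Sp3: 7/18 sites differ → p ≈ 0.388889, d = −0.75 ln(1 − 0.518519) = 0.548166 ≈ 0.548.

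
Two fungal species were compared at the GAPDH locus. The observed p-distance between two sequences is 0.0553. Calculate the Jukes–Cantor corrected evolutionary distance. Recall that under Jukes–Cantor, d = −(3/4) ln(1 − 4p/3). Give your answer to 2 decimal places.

0.06

d = −(3/4) ln(1 − 4p/3) = −0.75 ln(1 − 0.073733) = −0.75 ln(0.926267)
  = −0.75 × (-0.076593) = 0.057445 substitutions/site.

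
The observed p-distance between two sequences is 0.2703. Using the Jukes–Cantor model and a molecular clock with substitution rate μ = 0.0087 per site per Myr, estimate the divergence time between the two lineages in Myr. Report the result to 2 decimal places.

d = −(3/4) ln(1 − 4p/3) = −0.75 ln(1 − 0.3604) = −0.75 ln(0.6396)
  = −0.75 × (-0.446912) = 0.335184 substitutions/site.
Under a molecular clock d = 2μt, so t = d/(2μ) = 0.335184 / (2 × 0.0087) = 19.26 Myr.

19.26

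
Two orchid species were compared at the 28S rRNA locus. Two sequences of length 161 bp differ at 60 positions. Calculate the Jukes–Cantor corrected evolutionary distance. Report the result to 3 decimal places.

p = 60/161 ≈ 0.372671.
d = −(3/4) ln(1 − 4p/3) = −0.75 ln(1 − 0.496895) = −0.75 ln(0.503105)
  = −0.75 × (-0.686956) = 0.515217 substitutions/site.

0.515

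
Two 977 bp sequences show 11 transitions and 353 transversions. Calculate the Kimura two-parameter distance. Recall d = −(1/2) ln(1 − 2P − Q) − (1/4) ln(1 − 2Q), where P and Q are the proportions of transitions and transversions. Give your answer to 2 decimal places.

0.56

P = 11/977 ≈ 0.011259 and Q = 353/977 ≈ 0.36131.
Under the Kimura two-parameter model, d = −½ ln(1 − 2P − Q) − ¼ ln(1 − 2Q).
1 − 2P − Q = 0.616172, giving −½ ln(0.616172) = 0.242115.
1 − 2Q = 0.27738, giving −¼ ln(0.27738) = 0.320592.
d = 0.242115 + 0.320592 = 0.562707.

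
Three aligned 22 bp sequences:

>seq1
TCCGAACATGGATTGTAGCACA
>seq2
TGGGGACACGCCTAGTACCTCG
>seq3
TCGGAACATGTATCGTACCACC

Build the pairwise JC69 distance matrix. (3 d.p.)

d(seq1,seq2) = 0.699, d(seq1,seq3) = 0.271, d(seq2,seq3) = 0.497

seq1–seq2: 10/22 sites differ → p ≈ 0.454545, d = −0.75 ln(1 − 0.60606) = 0.698667 ≈ 0.699.
seq1–seq3: 5/22 sites differ → p ≈ 0.227273, d = −0.75 ln(1 − 0.303031) = 0.270761 ≈ 0.271.
seq2–seq3: 8/22 sites differ → p ≈ 0.363636, d = −0.75 ln(1 − 0.484848) = 0.497470 ≈ 0.497.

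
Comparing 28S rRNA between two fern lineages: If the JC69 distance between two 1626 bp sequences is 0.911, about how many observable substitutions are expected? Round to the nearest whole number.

Invert JC69: p = (3/4)(1 − e^(−4d/3)) = 0.75 × (1 − e^(-1.214667)) = 0.75 × (1 − 0.296809) = 0.527393.
Expected differing sites = pL ≈ 0.527393 × 1626 = 857.541018 ≈ 858.

858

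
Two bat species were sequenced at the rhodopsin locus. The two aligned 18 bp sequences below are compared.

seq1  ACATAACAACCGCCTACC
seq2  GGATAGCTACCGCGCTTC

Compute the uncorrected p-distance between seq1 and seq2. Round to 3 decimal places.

The sequences differ at 8 of 18 positions (sites 1, 2, 6, 8, 14, 15, 16, 17).
p = 8/18 = 0.444444… ≈ 0.444 (to 3 d.p.).

0.444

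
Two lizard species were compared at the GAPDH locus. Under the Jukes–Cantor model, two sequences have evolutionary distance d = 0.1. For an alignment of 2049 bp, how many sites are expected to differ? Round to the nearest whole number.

192

Invert JC69: p = (3/4)(1 − e^(−4d/3)) = 0.75 × (1 − e^(-0.133333)) = 0.75 × (1 − 0.875174) = 0.093620.
Expected differing sites = pL ≈ 0.093620 × 2049 = 191.82738 ≈ 192.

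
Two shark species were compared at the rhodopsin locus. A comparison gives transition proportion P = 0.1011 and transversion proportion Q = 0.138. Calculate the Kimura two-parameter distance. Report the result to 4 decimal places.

Under the Kimura two-parameter model, d = −½ ln(1 − 2P − Q) − ¼ ln(1 − 2Q).
1 − 2P − Q = 0.6598, giving −½ ln(0.6598) = 0.207909.
1 − 2Q = 0.724, giving −¼ ln(0.724) = 0.080741.
d = 0.207909 + 0.080741 = 0.288650.

0.2887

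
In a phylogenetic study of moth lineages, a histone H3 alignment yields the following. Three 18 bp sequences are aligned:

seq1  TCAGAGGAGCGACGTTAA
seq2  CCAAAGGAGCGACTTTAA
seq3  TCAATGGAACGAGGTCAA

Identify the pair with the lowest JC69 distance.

seq1–seq2: 3/18 differ, p = 0.167, d = 0.188.
seq1–seq3: 5/18 differ, p = 0.278, d = 0.347.
seq2–seq3: 6/18 differ, p = 0.333, d = 0.441.
The smallest distance is between seq1 and seq2.

seq1 and seq2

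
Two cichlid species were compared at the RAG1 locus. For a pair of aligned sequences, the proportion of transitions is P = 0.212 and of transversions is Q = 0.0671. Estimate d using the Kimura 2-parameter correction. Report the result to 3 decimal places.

Under the Kimura two-parameter model, d = −½ ln(1 − 2P − Q) − ¼ ln(1 − 2Q).
1 − 2P − Q = 0.5089, giving −½ ln(0.5089) = 0.337752.
1 − 2Q = 0.8658, giving −¼ ln(0.8658) = 0.036025.
d = 0.337752 + 0.036025 = 0.373777.

0.374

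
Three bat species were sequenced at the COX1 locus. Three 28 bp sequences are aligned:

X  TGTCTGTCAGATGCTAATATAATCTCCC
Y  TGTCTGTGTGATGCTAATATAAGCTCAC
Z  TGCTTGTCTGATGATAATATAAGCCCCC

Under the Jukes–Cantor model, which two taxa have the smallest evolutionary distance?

X–Y: 4/28 differ, p = 0.143, d = 0.158.
X–Z: 6/28 differ, p = 0.214, d = 0.252.
Y–Z: 6/28 differ, p = 0.214, d = 0.252.
The smallest distance is between X and Y.

X and Y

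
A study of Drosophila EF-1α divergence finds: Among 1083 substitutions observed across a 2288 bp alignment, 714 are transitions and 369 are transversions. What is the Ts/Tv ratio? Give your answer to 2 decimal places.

1.93

R = 714/369 = 1.934959… ≈ 1.93 (to 2 d.p.).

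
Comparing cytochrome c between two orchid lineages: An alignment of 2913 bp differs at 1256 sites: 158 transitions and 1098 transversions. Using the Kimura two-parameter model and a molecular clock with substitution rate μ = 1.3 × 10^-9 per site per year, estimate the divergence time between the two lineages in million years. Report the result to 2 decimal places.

P = 158/2913 ≈ 0.05424 and Q = 1098/2913 ≈ 0.376931.
Under the Kimura two-parameter model, d = −½ ln(1 − 2P − Q) − ¼ ln(1 − 2Q).
1 − 2P − Q = 0.514589, giving −½ ln(0.514589) = 0.332193.
1 − 2Q = 0.246138, giving −¼ ln(0.246138) = 0.350466.
d = 0.332193 + 0.350466 = 0.682659.
Under a molecular clock d = 2μt, so t = d/(2μ) = 0.682659 / (2 × 1.3 × 10^-9) = 262.56 million years.

262.56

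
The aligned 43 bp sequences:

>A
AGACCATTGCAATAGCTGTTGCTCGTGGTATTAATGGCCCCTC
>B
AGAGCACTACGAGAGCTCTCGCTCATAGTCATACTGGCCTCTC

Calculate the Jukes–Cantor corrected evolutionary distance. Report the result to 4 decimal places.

The sequences differ at 13 of 43 sites, so p = 13/43 ≈ 0.302326.
d = −(3/4) ln(1 − 4p/3) = −0.75 ln(1 − 0.403101) = −0.75 ln(0.596899)
  = −0.75 × (-0.516007) = 0.387005 substitutions/site.

0.3870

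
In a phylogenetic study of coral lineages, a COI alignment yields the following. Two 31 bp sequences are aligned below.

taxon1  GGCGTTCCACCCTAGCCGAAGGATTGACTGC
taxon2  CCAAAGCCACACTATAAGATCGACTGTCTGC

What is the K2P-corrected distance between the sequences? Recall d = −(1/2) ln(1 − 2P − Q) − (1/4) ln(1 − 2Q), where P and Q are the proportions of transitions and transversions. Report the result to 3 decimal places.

0.735

Of 31 sites, 2 differences are transitions and 12 are transversions, so P = 2/31 ≈ 0.064516 and Q = 12/31 ≈ 0.387097.
Under the Kimura two-parameter model, d = −½ ln(1 − 2P − Q) − ¼ ln(1 − 2Q).
1 − 2P − Q = 0.483871, giving −½ ln(0.483871) = 0.362968.
1 − 2Q = 0.225806, giving −¼ ln(0.225806) = 0.372020.
d = 0.362968 + 0.372020 = 0.734988.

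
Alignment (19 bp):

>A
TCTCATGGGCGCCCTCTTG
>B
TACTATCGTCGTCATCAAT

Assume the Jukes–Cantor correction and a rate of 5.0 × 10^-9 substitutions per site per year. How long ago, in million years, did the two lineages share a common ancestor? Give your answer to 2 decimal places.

90.74

The sequences differ at 10 of 19 sites (2, 3, 4, 7, 9, 12, 14, 17, 18, 19), so p = 10/19 ≈ 0.526316.
d = −(3/4) ln(1 − 4p/3) = −0.75 ln(1 − 0.701755) = −0.75 ln(0.298245)
  = −0.75 × (-1.209840) = 0.907380 substitutions/site.
Under a molecular clock d = 2μt, so t = d/(2μ) = 0.907380 / (2 × 5.0 × 10^-9) = 90.74 million years.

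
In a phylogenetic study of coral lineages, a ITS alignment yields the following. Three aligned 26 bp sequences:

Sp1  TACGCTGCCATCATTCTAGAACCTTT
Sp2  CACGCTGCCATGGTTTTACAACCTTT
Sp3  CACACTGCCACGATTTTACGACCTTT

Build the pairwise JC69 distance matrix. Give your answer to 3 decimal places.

d(Sp1,Sp2) = 0.222, d(Sp1,Sp3) = 0.334, d(Sp2,Sp3) = 0.172

Sp1–Sp2: 5/26 sites differ → p ≈ 0.192308, d = −0.75 ln(1 − 0.256411) = 0.222200 ≈ 0.222.
Sp1–Sp3: 7/26 sites differ → p ≈ 0.269231, d = −0.75 ln(1 − 0.358975) = 0.333515 ≈ 0.334.
Sp2–Sp3: 4/26 sites differ → p ≈ 0.153846, d = −0.75 ln(1 − 0.205128) = 0.172181 ≈ 0.172.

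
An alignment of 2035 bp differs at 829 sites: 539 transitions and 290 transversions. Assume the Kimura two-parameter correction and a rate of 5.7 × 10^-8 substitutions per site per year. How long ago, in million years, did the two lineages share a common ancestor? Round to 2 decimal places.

5.63

P = 539/2035 ≈ 0.264865 and Q = 290/2035 ≈ 0.142506.
Under the Kimura two-parameter model, d = −½ ln(1 − 2P − Q) − ¼ ln(1 − 2Q).
1 − 2P − Q = 0.327764, giving −½ ln(0.327764) = 0.557731.
1 − 2Q = 0.714988, giving −¼ ln(0.714988) = 0.083872.
d = 0.557731 + 0.083872 = 0.641603.
Under a molecular clock d = 2μt, so t = d/(2μ) = 0.641603 / (2 × 5.7 × 10^-8) = 5.63 million years.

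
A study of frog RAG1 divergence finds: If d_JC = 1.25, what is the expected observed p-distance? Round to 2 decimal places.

0.61

p = (3/4)(1 − e^(−4d/3)) = 0.75 × (1 − e^(-1.666667)) = 0.75 × (1 − 0.188876) = 0.608343.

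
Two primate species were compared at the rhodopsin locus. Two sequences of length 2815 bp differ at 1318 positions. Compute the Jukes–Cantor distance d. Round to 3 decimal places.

0.734

p = 1318/2815 ≈ 0.468206.
d = −(3/4) ln(1 − 4p/3) = −0.75 ln(1 − 0.624275) = −0.75 ln(0.375725)
  = −0.75 × (-0.978898) = 0.734174 substitutions/site.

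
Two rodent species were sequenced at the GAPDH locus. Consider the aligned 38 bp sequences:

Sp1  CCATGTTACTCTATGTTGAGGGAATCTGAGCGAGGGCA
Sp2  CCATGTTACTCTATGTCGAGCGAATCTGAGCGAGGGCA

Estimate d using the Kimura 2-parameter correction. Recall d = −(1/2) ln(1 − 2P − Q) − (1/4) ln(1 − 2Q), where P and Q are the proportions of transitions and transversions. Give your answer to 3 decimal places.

0.055

Of 38 sites, 1 differences are transitions and 1 are transversions, so P = 1/38 ≈ 0.026316 and Q = 1/38 ≈ 0.026316.
Under the Kimura two-parameter model, d = −½ ln(1 − 2P − Q) − ¼ ln(1 − 2Q).
1 − 2P − Q = 0.921052, giving −½ ln(0.921052) = 0.041119.
1 − 2Q = 0.947368, giving −¼ ln(0.947368) = 0.013517.
d = 0.041119 + 0.013517 = 0.054636.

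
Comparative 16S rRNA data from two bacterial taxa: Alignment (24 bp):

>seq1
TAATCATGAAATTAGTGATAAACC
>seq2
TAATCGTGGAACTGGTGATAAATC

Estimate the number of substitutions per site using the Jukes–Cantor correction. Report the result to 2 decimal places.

The sequences differ at 5 of 24 sites (6, 9, 12, 14, 23), so p = 5/24 ≈ 0.208333.
d = −(3/4) ln(1 − 4p/3) = −0.75 ln(1 − 0.277777) = −0.75 ln(0.722223)
  = −0.75 × (-0.325421) = 0.244066 substitutions/site.

0.24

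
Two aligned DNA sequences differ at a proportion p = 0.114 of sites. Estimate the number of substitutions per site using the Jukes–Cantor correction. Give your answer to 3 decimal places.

0.124

d = −(3/4) ln(1 − 4p/3) = −0.75 ln(1 − 0.152) = −0.75 ln(0.848)
  = −0.75 × (-0.164875) = 0.123656 substitutions/site.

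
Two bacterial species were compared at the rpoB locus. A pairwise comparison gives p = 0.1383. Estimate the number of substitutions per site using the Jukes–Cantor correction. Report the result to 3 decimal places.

0.153

d = −(3/4) ln(1 − 4p/3) = −0.75 ln(1 − 0.1844) = −0.75 ln(0.8156)
  = −0.75 × (-0.203831) = 0.152873 substitutions/site.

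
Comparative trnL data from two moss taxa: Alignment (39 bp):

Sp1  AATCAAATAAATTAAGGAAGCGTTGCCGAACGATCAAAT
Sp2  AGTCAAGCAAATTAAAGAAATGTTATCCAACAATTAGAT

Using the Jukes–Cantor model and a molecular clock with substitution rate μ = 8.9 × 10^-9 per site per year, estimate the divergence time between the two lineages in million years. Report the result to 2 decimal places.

The sequences differ at 12 of 39 sites, so p = 12/39 ≈ 0.307692.
d = −(3/4) ln(1 − 4p/3) = −0.75 ln(1 − 0.410256) = −0.75 ln(0.589744)
  = −0.75 × (-0.528067) = 0.396050 substitutions/site.
Under a molecular clock d = 2μt, so t = d/(2μ) = 0.396050 / (2 × 8.9 × 10^-9) = 22.25 million years.

22.25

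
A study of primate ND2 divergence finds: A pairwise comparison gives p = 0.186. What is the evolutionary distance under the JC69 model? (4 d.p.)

d = −(3/4) ln(1 − 4p/3) = −0.75 ln(1 − 0.248) = −0.75 ln(0.752)
  = −0.75 × (-0.285019) = 0.213764 substitutions/site.

0.2138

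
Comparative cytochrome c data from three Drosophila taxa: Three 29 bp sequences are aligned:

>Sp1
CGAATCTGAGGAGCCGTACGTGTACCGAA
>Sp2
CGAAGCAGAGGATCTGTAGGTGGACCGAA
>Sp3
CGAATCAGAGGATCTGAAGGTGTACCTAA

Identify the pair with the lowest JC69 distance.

Sp2 and Sp3

Sp1–Sp2: 6/29 differ, p = 0.207, d = 0.242.
Sp1–Sp3: 6/29 differ, p = 0.207, d = 0.242.
Sp2–Sp3: 4/29 differ, p = 0.138, d = 0.152.
The smallest distance is between Sp2 and Sp3.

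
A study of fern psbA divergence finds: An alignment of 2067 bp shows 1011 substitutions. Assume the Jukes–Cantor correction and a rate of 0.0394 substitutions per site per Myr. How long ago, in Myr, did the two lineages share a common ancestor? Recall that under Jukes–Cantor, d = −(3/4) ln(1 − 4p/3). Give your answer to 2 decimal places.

10.05

p = 1011/2067 ≈ 0.489115.
d = −(3/4) ln(1 − 4p/3) = −0.75 ln(1 − 0.652153) = −0.75 ln(0.347847)
  = −0.75 × (-1.055993) = 0.791995 substitutions/site.
Under a molecular clock d = 2μt, so t = d/(2μ) = 0.791995 / (2 × 0.0394) = 10.05 Myr.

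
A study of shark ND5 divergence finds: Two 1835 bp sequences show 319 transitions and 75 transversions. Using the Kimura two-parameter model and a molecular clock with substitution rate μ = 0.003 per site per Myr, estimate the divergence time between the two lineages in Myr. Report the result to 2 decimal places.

44.55

P = 319/1835 ≈ 0.173842 and Q = 75/1835 ≈ 0.040872.
Under the Kimura two-parameter model, d = −½ ln(1 − 2P − Q) − ¼ ln(1 − 2Q).
1 − 2P − Q = 0.611444, giving −½ ln(0.611444) = 0.245966.
1 − 2Q = 0.918256, giving −¼ ln(0.918256) = 0.021320.
d = 0.245966 + 0.021320 = 0.267286.
Under a molecular clock d = 2μt, so t = d/(2μ) = 0.267286 / (2 × 0.003) = 44.55 Myr.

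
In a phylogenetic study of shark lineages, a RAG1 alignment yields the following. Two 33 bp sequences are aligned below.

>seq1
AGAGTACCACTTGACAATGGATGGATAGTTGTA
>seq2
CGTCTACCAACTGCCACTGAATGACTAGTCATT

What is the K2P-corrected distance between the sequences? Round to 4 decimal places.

Of 33 sites, 5 differences are transitions and 8 are transversions, so P = 5/33 ≈ 0.151515 and Q = 8/33 ≈ 0.242424.
Under the Kimura two-parameter model, d = −½ ln(1 − 2P − Q) − ¼ ln(1 − 2Q).
1 − 2P − Q = 0.454546, giving −½ ln(0.454546) = 0.394228.
1 − 2Q = 0.515152, giving −¼ ln(0.515152) = 0.165823.
d = 0.394228 + 0.165823 = 0.560051.

0.5601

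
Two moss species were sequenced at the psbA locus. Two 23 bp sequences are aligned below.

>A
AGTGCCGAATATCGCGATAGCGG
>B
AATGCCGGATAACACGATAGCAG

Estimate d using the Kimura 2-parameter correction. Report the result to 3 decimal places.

0.271

Of 23 sites, 4 differences are transitions and 1 are transversions, so P = 4/23 ≈ 0.173913 and Q = 1/23 ≈ 0.043478.
Under the Kimura two-parameter model, d = −½ ln(1 − 2P − Q) − ¼ ln(1 − 2Q).
1 − 2P − Q = 0.608696, giving −½ ln(0.608696) = 0.248218.
1 − 2Q = 0.913044, giving −¼ ln(0.913044) = 0.022743.
d = 0.248218 + 0.022743 = 0.270961.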